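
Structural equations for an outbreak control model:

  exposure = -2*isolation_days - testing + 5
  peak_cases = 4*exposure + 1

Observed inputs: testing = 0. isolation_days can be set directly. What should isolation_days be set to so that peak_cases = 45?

isolation_days = -3

Substituting into the exposure equation gives exposure = -2*isolation_days + 5.
peak_cases becomes -8*isolation_days + 21.
Solve -8*isolation_days + 21 = 45: isolation_days = (45 - 21) / -8 = -3.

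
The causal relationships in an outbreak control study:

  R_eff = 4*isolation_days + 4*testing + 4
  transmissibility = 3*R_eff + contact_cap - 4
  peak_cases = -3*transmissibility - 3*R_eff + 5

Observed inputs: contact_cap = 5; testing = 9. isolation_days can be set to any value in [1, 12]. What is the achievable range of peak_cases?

Substituting into the R_eff equation gives R_eff = 4*isolation_days + 40.
Substituting into the transmissibility equation gives transmissibility = 12*isolation_days + 121.
Substituting into the peak_cases equation gives peak_cases = -48*isolation_days - 478.
Linear in isolation_days, so extremes are at the endpoints: isolation_days = 1 gives peak_cases = -526; isolation_days = 12 gives peak_cases = -1054.

-1054 to -526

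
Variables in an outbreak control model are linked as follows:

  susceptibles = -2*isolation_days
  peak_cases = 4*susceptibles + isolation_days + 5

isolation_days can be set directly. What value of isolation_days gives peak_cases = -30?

Substituting into the peak_cases equation gives peak_cases = -7*isolation_days + 5.
Solve -7*isolation_days + 5 = -30: isolation_days = (-30 - 5) / -7 = 5.

isolation_days = 5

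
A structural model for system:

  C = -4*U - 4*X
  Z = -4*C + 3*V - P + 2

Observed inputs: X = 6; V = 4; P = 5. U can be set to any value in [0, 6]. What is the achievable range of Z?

Substituting into the C equation gives C = -4*U - 24.
This gives Z = 16*U + 105.
Linear in U, so extremes are at the endpoints: U = 0 gives Z = 105; U = 6 gives Z = 201.

105 to 201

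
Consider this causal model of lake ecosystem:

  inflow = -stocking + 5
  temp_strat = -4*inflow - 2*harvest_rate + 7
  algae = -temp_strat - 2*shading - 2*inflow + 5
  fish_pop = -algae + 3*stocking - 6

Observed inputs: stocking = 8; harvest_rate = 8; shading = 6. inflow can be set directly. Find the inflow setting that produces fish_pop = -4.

Intervening on inflow fixes its value directly, overriding its dependence on stocking.
Substituting into the temp_strat equation gives temp_strat = -4*inflow - 9.
Substituting into the algae equation gives algae = 2*inflow + 2.
This gives fish_pop = -2*inflow + 16.
Solve -2*inflow + 16 = -4: inflow = (-4 - 16) / -2 = 10.

inflow = 10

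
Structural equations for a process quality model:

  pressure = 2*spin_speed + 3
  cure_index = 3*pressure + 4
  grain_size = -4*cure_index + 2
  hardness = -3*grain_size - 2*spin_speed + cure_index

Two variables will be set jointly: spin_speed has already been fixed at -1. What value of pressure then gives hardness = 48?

With spin_speed held at -1:
Intervening on pressure fixes its value directly, overriding its dependence on spin_speed.
Substituting into the grain_size equation gives grain_size = -12*pressure - 14.
So hardness = 39*pressure + 48.
Solve 39*pressure + 48 = 48: pressure = (48 - 48) / 39 = 0.

pressure = 0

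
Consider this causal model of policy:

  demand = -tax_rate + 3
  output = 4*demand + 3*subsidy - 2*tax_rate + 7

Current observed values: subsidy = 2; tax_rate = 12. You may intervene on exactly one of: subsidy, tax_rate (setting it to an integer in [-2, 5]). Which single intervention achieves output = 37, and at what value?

set tax_rate = -2

Intervening on subsidy: output = 3*subsidy - 53. Reaching 37 requires subsidy = 30, outside [-2, 5].
Intervening on tax_rate: with other inputs at their observed values, output = -6*tax_rate + 25. Solving for 37 gives tax_rate = -2, within [-2, 5].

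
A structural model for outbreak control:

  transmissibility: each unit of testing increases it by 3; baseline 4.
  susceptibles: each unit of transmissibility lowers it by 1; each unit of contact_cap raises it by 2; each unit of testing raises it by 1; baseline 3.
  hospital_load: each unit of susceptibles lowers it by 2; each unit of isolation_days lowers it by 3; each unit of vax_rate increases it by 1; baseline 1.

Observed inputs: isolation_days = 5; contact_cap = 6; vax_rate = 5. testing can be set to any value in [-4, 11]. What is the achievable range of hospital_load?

Substituting into the susceptibles equation gives susceptibles = -2*testing + 11.
Substituting into the hospital_load equation gives hospital_load = 4*testing - 31.
Linear in testing, so extremes are at the endpoints: testing = -4 gives hospital_load = -47; testing = 11 gives hospital_load = 13.

-47 to 13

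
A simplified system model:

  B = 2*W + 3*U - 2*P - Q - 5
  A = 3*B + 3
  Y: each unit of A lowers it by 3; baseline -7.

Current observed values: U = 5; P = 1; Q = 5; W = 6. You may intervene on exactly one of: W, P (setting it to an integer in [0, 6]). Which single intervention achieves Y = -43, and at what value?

Intervening on W: with other inputs at their observed values, Y = -18*W - 43. Solving for -43 gives W = 0, within [0, 6].
Intervening on P: Y = 18*P - 169. Reaching -43 requires P = 7, outside [0, 6].

set W = 0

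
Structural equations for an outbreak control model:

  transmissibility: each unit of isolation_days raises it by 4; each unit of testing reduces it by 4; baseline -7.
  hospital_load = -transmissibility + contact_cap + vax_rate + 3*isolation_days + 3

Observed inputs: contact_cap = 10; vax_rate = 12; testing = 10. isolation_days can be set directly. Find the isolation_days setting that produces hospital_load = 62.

Substituting into the transmissibility equation gives transmissibility = 4*isolation_days - 47.
Substituting into the hospital_load equation gives hospital_load = -isolation_days + 72.
Solve -isolation_days + 72 = 62: isolation_days = (62 - 72) / -1 = 10.

isolation_days = 10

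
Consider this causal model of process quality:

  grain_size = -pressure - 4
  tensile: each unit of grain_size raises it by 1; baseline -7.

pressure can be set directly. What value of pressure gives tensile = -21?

pressure = 10

Substituting into the tensile equation gives tensile = -pressure - 11.
Solve -pressure - 11 = -21: pressure = (-21 + 11) / -1 = 10.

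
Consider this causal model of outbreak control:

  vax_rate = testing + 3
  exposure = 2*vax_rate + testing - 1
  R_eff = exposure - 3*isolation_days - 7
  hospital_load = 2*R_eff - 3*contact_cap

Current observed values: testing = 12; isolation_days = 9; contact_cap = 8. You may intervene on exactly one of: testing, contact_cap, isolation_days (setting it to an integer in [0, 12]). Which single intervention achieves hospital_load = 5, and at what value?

set contact_cap = 3

Intervening on testing: hospital_load = 6*testing - 82. Reaching 5 requires testing = 29/2, not an integer.
Intervening on contact_cap: with other inputs at their observed values, hospital_load = -3*contact_cap + 14. Solving for 5 gives contact_cap = 3, within [0, 12].
Intervening on isolation_days: hospital_load = -6*isolation_days + 44. Reaching 5 requires isolation_days = 13/2, not an integer.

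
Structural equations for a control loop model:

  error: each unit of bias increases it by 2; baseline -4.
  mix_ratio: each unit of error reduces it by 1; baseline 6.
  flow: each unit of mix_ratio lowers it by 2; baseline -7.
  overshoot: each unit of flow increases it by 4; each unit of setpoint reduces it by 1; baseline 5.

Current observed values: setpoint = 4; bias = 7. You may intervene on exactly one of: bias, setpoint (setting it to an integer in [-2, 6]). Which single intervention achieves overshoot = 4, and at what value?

Intervening on bias: overshoot = 16*bias - 107. Reaching 4 requires bias = 111/16, not an integer.
Intervening on setpoint: with other inputs at their observed values, overshoot = -setpoint + 9. Solving for 4 gives setpoint = 5, within [-2, 6].

set setpoint = 5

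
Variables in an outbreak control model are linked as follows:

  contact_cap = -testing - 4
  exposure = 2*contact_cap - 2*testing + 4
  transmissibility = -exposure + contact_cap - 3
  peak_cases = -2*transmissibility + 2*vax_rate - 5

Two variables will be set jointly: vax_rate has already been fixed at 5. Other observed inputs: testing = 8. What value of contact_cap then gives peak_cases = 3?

With vax_rate held at 5:
Intervening on contact_cap fixes its value directly, overriding its dependence on testing.
Substituting into the exposure equation gives exposure = 2*contact_cap - 12.
Substituting into the transmissibility equation gives transmissibility = -contact_cap + 9.
Substituting into the peak_cases equation gives peak_cases = 2*contact_cap - 13.
Solve 2*contact_cap - 13 = 3: contact_cap = (3 + 13) / 2 = 8.

contact_cap = 8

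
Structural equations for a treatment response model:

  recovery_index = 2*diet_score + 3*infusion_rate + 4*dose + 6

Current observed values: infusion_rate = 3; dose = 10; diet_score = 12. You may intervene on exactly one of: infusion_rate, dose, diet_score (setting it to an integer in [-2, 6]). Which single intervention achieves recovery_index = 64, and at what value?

Intervening on infusion_rate: with other inputs at their observed values, recovery_index = 3*infusion_rate + 70. Solving for 64 gives infusion_rate = -2, within [-2, 6].
Intervening on dose: recovery_index = 4*dose + 39. Reaching 64 requires dose = 25/4, not an integer.
Intervening on diet_score: recovery_index = 2*diet_score + 55. Reaching 64 requires diet_score = 9/2, not an integer.

set infusion_rate = -2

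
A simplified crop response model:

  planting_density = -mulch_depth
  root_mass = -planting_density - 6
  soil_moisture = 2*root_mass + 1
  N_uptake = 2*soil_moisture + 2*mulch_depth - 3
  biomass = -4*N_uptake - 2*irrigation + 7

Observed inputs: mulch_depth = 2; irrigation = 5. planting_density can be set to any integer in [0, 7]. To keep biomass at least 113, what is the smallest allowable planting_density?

planting_density = 2

Intervening on planting_density fixes its value directly, overriding its dependence on mulch_depth.
Substituting into the soil_moisture equation gives soil_moisture = -2*planting_density - 11.
Substituting into the N_uptake equation gives N_uptake = -4*planting_density - 21.
This gives biomass = 16*planting_density + 81.
Require 16*planting_density + 81 ≥ 113, so planting_density ≥ 2.
The smallest integer in [0, 7] satisfying this is 2.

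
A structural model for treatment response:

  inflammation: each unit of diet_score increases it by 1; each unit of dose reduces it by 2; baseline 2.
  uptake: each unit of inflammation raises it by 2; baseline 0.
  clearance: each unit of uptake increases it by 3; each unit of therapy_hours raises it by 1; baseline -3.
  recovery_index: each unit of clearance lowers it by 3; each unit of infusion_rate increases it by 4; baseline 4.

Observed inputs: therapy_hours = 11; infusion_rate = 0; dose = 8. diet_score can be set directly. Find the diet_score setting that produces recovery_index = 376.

Substituting into the inflammation equation gives inflammation = diet_score - 14.
uptake becomes 2*diet_score - 28.
This gives clearance = 6*diet_score - 76.
Substituting into the recovery_index equation gives recovery_index = -18*diet_score + 232.
Solve -18*diet_score + 232 = 376: diet_score = (376 - 232) / -18 = -8.

diet_score = -8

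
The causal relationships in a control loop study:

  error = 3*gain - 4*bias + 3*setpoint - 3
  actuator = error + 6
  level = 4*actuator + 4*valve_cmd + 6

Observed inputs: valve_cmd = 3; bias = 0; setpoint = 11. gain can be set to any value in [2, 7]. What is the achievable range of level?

186 to 246

Substituting into the error equation gives error = 3*gain + 30.
Substituting into the actuator equation gives actuator = 3*gain + 36.
Substituting into the level equation gives level = 12*gain + 162.
Linear in gain, so extremes are at the endpoints: gain = 2 gives level = 186; gain = 7 gives level = 246.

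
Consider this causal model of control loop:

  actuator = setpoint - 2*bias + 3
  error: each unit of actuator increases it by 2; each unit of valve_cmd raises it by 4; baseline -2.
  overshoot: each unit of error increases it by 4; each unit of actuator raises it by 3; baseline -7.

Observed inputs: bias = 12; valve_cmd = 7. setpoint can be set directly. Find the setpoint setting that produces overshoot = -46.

Substituting into the actuator equation gives actuator = setpoint - 21.
Substituting into the error equation gives error = 2*setpoint - 16.
This gives overshoot = 11*setpoint - 134.
Solve 11*setpoint - 134 = -46: setpoint = (-46 + 134) / 11 = 8.

setpoint = 8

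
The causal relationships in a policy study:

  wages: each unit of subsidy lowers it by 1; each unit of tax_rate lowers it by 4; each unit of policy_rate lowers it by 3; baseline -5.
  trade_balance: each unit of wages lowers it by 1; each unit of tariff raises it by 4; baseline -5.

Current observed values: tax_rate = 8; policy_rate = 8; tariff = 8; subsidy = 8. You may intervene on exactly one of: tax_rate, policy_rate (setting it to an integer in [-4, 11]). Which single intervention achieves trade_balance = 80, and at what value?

Intervening on tax_rate: with other inputs at their observed values, trade_balance = 4*tax_rate + 64. Solving for 80 gives tax_rate = 4, within [-4, 11].
Intervening on policy_rate: trade_balance = 3*policy_rate + 72. Reaching 80 requires policy_rate = 8/3, not an integer.

set tax_rate = 4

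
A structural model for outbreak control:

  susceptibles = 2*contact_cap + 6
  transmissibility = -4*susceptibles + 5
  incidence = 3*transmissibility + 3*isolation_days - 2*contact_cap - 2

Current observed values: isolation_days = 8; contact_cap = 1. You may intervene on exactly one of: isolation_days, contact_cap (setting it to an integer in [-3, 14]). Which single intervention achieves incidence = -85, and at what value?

Intervening on isolation_days: with other inputs at their observed values, incidence = 3*isolation_days - 85. Solving for -85 gives isolation_days = 0, within [-3, 14].
Intervening on contact_cap: incidence = -26*contact_cap - 35. Reaching -85 requires contact_cap = 25/13, not an integer.

set isolation_days = 0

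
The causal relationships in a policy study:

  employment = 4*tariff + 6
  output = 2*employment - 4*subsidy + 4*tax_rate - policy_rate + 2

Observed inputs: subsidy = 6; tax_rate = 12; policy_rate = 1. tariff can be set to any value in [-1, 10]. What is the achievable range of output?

Substituting into the output equation gives output = 8*tariff + 37.
Linear in tariff, so extremes are at the endpoints: tariff = -1 gives output = 29; tariff = 10 gives output = 117.

29 to 117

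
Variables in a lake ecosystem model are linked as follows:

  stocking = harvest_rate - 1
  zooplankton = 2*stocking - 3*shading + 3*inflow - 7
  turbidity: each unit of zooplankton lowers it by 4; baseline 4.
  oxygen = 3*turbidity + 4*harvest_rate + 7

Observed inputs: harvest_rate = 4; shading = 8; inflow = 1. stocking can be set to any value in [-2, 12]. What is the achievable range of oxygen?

83 to 419

Intervening on stocking fixes its value directly, overriding its dependence on harvest_rate.
Substituting into the zooplankton equation gives zooplankton = 2*stocking - 28.
This gives turbidity = -8*stocking + 116.
So oxygen = -24*stocking + 371.
Linear in stocking, so extremes are at the endpoints: stocking = -2 gives oxygen = 419; stocking = 12 gives oxygen = 83.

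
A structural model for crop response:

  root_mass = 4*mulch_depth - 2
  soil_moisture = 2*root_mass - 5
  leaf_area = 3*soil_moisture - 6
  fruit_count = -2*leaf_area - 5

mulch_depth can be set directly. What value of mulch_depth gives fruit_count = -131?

mulch_depth = 4

Substituting into the soil_moisture equation gives soil_moisture = 8*mulch_depth - 9.
So leaf_area = 24*mulch_depth - 33.
Substituting into the fruit_count equation gives fruit_count = -48*mulch_depth + 61.
Solve -48*mulch_depth + 61 = -131: mulch_depth = (-131 - 61) / -48 = 4.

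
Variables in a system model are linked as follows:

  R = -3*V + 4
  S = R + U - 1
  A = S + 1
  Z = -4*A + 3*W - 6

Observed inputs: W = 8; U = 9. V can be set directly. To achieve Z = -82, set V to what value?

Substituting into the S equation gives S = -3*V + 12.
Substituting into the A equation gives A = -3*V + 13.
This gives Z = 12*V - 34.
Solve 12*V - 34 = -82: V = (-82 + 34) / 12 = -4.

V = -4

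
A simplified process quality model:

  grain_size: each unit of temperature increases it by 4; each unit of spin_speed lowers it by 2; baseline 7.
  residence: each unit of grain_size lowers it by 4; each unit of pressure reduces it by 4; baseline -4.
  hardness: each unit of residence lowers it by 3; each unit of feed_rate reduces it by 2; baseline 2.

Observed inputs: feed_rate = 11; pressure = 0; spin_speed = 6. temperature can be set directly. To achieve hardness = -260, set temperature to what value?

temperature = -4

Substituting into the grain_size equation gives grain_size = 4*temperature - 5.
residence becomes -16*temperature + 16.
This gives hardness = 48*temperature - 68.
Solve 48*temperature - 68 = -260: temperature = (-260 + 68) / 48 = -4.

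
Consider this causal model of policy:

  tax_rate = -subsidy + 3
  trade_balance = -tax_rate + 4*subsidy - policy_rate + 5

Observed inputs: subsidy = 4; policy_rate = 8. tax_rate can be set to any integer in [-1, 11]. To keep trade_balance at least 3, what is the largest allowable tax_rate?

Intervening on tax_rate fixes its value directly, overriding its dependence on subsidy.
Substituting into the trade_balance equation gives trade_balance = -tax_rate + 13.
Require -tax_rate + 13 ≥ 3, so tax_rate ≤ 10.
The largest integer in [-1, 11] satisfying this is 10.

tax_rate = 10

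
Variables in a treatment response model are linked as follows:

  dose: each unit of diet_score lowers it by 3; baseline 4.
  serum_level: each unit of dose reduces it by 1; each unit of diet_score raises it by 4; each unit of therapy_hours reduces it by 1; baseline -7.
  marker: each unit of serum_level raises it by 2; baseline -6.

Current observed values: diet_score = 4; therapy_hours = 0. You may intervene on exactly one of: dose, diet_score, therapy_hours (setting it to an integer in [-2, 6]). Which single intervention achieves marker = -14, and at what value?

Intervening on dose: marker = -2*dose + 12. Reaching -14 requires dose = 13, outside [-2, 6].
Intervening on diet_score: with other inputs at their observed values, marker = 14*diet_score - 28. Solving for -14 gives diet_score = 1, within [-2, 6].
Intervening on therapy_hours: marker = -2*therapy_hours + 28. Reaching -14 requires therapy_hours = 21, outside [-2, 6].

set diet_score = 1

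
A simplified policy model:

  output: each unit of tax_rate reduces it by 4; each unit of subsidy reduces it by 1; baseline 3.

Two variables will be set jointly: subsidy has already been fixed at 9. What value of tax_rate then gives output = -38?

tax_rate = 8

With subsidy held at 9:
Substituting into the output equation gives output = -4*tax_rate - 6.
Solve -4*tax_rate - 6 = -38: tax_rate = (-38 + 6) / -4 = 8.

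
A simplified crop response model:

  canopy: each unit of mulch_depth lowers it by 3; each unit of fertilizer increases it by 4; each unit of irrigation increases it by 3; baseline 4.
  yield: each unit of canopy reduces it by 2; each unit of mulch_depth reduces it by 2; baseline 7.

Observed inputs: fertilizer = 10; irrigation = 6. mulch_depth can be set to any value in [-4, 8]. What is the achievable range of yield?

-133 to -85

Substituting into the canopy equation gives canopy = -3*mulch_depth + 62.
yield becomes 4*mulch_depth - 117.
Linear in mulch_depth, so extremes are at the endpoints: mulch_depth = -4 gives yield = -133; mulch_depth = 8 gives yield = -85.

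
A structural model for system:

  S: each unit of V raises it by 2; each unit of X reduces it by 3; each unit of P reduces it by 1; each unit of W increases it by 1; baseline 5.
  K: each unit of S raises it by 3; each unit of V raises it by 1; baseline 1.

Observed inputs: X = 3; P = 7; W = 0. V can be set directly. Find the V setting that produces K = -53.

Substituting into the S equation gives S = 2*V - 11.
So K = 7*V - 32.
Solve 7*V - 32 = -53: V = (-53 + 32) / 7 = -3.

V = -3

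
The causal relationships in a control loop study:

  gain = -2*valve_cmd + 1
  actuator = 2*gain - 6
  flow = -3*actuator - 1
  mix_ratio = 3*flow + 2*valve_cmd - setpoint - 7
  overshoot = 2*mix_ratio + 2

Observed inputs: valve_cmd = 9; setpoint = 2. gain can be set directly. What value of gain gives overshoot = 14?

gain = 3

Intervening on gain fixes its value directly, overriding its dependence on valve_cmd.
Substituting into the flow equation gives flow = -6*gain + 17.
Substituting into the mix_ratio equation gives mix_ratio = -18*gain + 60.
overshoot becomes -36*gain + 122.
Solve -36*gain + 122 = 14: gain = (14 - 122) / -36 = 3.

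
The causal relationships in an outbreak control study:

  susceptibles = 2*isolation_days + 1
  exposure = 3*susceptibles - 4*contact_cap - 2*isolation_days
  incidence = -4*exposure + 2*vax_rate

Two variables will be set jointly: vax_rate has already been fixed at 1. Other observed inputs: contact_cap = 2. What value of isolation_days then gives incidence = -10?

isolation_days = 2

With vax_rate held at 1:
Substituting into the exposure equation gives exposure = 4*isolation_days - 5.
This gives incidence = -16*isolation_days + 22.
Solve -16*isolation_days + 22 = -10: isolation_days = (-10 - 22) / -16 = 2.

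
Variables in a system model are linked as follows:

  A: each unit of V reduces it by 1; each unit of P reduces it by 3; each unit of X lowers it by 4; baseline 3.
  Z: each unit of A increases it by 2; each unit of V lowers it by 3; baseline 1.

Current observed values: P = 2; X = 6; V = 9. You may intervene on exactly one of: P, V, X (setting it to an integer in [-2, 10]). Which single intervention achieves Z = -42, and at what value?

set X = -1

Intervening on P: Z = -6*P - 86. Reaching -42 requires P = -22/3, not an integer.
Intervening on V: Z = -5*V - 53. Reaching -42 requires V = -11/5, not an integer.
Intervening on X: with other inputs at their observed values, Z = -8*X - 50. Solving for -42 gives X = -1, within [-2, 10].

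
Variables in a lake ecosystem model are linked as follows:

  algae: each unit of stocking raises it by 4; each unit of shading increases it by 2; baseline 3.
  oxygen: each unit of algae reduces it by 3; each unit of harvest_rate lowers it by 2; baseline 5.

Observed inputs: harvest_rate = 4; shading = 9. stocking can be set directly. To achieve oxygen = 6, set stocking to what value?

Substituting into the algae equation gives algae = 4*stocking + 21.
Substituting into the oxygen equation gives oxygen = -12*stocking - 66.
Solve -12*stocking - 66 = 6: stocking = (6 + 66) / -12 = -6.

stocking = -6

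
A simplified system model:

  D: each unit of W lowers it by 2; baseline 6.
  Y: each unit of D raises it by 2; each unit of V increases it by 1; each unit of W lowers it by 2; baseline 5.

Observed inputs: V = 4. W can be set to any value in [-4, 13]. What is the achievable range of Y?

-57 to 45

Substituting into the Y equation gives Y = -6*W + 21.
Linear in W, so extremes are at the endpoints: W = -4 gives Y = 45; W = 13 gives Y = -57.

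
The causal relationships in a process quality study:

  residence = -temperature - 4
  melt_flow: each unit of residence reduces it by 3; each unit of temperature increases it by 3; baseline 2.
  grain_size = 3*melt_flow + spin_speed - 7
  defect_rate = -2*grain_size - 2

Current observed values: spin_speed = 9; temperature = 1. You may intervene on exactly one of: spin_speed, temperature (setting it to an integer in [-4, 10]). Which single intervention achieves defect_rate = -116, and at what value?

set spin_speed = 4

Intervening on spin_speed: with other inputs at their observed values, defect_rate = -2*spin_speed - 108. Solving for -116 gives spin_speed = 4, within [-4, 10].
Intervening on temperature: defect_rate = -36*temperature - 90. Reaching -116 requires temperature = 13/18, not an integer.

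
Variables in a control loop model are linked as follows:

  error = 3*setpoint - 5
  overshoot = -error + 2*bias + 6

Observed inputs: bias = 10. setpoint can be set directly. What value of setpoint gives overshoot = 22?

Substituting into the overshoot equation gives overshoot = -3*setpoint + 31.
Solve -3*setpoint + 31 = 22: setpoint = (22 - 31) / -3 = 3.

setpoint = 3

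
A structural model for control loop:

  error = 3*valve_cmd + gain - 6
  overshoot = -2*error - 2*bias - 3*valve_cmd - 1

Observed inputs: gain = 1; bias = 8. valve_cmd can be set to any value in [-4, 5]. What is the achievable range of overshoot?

Substituting into the error equation gives error = 3*valve_cmd - 5.
overshoot becomes -9*valve_cmd - 7.
Linear in valve_cmd, so extremes are at the endpoints: valve_cmd = -4 gives overshoot = 29; valve_cmd = 5 gives overshoot = -52.

-52 to 29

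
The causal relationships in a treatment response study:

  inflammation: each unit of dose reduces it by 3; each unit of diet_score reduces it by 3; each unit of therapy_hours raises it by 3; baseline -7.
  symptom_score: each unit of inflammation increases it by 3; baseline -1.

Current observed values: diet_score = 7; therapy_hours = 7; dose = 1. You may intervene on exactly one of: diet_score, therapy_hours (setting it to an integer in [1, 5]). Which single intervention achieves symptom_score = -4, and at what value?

set diet_score = 4

Intervening on diet_score: with other inputs at their observed values, symptom_score = -9*diet_score + 32. Solving for -4 gives diet_score = 4, within [1, 5].
Intervening on therapy_hours: symptom_score = 9*therapy_hours - 94. Reaching -4 requires therapy_hours = 10, outside [1, 5].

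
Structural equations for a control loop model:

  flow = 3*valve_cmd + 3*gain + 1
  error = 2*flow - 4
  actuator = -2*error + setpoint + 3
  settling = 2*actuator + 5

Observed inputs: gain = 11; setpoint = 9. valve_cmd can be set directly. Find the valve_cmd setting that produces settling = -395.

Substituting into the flow equation gives flow = 3*valve_cmd + 34.
Substituting into the error equation gives error = 6*valve_cmd + 64.
So actuator = -12*valve_cmd - 116.
Substituting into the settling equation gives settling = -24*valve_cmd - 227.
Solve -24*valve_cmd - 227 = -395: valve_cmd = (-395 + 227) / -24 = 7.

valve_cmd = 7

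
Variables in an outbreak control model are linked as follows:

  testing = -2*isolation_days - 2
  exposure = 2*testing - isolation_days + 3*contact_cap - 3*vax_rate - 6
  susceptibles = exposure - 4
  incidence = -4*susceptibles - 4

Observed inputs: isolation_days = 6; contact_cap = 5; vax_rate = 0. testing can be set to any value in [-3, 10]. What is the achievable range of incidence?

Intervening on testing fixes its value directly, overriding its dependence on isolation_days.
Substituting into the exposure equation gives exposure = 2*testing + 3.
Substituting into the susceptibles equation gives susceptibles = 2*testing - 1.
Substituting into the incidence equation gives incidence = -8*testing.
Linear in testing, so extremes are at the endpoints: testing = -3 gives incidence = 24; testing = 10 gives incidence = -80.

-80 to 24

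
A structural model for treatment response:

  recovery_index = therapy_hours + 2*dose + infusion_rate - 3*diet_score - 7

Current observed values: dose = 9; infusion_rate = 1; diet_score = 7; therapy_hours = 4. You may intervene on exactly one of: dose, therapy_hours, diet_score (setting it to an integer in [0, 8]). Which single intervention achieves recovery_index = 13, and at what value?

set diet_score = 1

Intervening on dose: recovery_index = 2*dose - 23. Reaching 13 requires dose = 18, outside [0, 8].
Intervening on therapy_hours: recovery_index = therapy_hours - 9. Reaching 13 requires therapy_hours = 22, outside [0, 8].
Intervening on diet_score: with other inputs at their observed values, recovery_index = -3*diet_score + 16. Solving for 13 gives diet_score = 1, within [0, 8].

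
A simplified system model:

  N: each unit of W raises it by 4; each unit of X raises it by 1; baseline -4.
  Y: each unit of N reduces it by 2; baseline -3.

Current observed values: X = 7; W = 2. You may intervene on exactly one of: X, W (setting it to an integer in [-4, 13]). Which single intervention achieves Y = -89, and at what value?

set W = 10

Intervening on X: Y = -2*X - 11. Reaching -89 requires X = 39, outside [-4, 13].
Intervening on W: with other inputs at their observed values, Y = -8*W - 9. Solving for -89 gives W = 10, within [-4, 13].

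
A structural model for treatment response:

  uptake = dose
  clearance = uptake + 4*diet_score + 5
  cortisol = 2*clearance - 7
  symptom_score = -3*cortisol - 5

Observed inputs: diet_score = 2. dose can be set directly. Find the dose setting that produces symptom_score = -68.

Substituting into the clearance equation gives clearance = dose + 13.
Substituting into the cortisol equation gives cortisol = 2*dose + 19.
Substituting into the symptom_score equation gives symptom_score = -6*dose - 62.
Solve -6*dose - 62 = -68: dose = (-68 + 62) / -6 = 1.

dose = 1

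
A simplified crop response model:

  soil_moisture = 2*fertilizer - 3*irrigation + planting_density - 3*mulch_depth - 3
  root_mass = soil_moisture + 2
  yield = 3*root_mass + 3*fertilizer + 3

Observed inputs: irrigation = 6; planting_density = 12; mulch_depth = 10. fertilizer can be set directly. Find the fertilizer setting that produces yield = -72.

fertilizer = 4

Substituting into the soil_moisture equation gives soil_moisture = 2*fertilizer - 39.
Substituting into the root_mass equation gives root_mass = 2*fertilizer - 37.
Substituting into the yield equation gives yield = 9*fertilizer - 108.
Solve 9*fertilizer - 108 = -72: fertilizer = (-72 + 108) / 9 = 4.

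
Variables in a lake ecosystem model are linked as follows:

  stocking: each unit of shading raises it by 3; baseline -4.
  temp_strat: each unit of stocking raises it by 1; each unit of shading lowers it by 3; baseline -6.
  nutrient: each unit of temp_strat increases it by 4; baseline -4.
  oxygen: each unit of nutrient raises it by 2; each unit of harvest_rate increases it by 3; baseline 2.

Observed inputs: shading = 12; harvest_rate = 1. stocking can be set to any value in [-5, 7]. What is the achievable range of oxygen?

Intervening on stocking fixes its value directly, overriding its dependence on shading.
Substituting into the temp_strat equation gives temp_strat = stocking - 42.
Substituting into the nutrient equation gives nutrient = 4*stocking - 172.
Substituting into the oxygen equation gives oxygen = 8*stocking - 339.
Linear in stocking, so extremes are at the endpoints: stocking = -5 gives oxygen = -379; stocking = 7 gives oxygen = -283.

-379 to -283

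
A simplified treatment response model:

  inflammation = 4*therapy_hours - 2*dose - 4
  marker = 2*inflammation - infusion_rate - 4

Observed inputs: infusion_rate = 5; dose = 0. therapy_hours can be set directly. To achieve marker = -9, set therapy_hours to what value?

therapy_hours = 1

Substituting into the inflammation equation gives inflammation = 4*therapy_hours - 4.
Substituting into the marker equation gives marker = 8*therapy_hours - 17.
Solve 8*therapy_hours - 17 = -9: therapy_hours = (-9 + 17) / 8 = 1.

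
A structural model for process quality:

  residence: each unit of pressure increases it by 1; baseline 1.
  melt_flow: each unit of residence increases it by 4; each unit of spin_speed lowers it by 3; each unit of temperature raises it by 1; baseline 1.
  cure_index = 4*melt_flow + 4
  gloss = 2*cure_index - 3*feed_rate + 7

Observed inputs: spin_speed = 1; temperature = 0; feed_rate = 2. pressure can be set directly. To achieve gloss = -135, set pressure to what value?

Substituting into the melt_flow equation gives melt_flow = 4*pressure + 2.
So cure_index = 16*pressure + 12.
Substituting into the gloss equation gives gloss = 32*pressure + 25.
Solve 32*pressure + 25 = -135: pressure = (-135 - 25) / 32 = -5.

pressure = -5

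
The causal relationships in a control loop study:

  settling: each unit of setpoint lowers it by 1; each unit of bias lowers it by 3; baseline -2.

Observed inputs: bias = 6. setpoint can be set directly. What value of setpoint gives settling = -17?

setpoint = -3

Substituting into the settling equation gives settling = -setpoint - 20.
Solve -setpoint - 20 = -17: setpoint = (-17 + 20) / -1 = -3.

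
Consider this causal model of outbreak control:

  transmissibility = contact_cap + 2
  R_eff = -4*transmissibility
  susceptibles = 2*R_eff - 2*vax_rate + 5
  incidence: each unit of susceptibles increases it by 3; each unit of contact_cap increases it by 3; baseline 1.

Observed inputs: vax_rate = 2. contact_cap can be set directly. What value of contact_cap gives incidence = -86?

contact_cap = 2

Substituting into the R_eff equation gives R_eff = -4*contact_cap - 8.
susceptibles becomes -8*contact_cap - 15.
incidence becomes -21*contact_cap - 44.
Solve -21*contact_cap - 44 = -86: contact_cap = (-86 + 44) / -21 = 2.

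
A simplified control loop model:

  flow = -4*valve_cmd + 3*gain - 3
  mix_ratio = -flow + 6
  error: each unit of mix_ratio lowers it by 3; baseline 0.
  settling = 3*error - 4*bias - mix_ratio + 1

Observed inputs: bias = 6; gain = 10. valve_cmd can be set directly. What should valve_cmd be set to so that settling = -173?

valve_cmd = 9

Substituting into the flow equation gives flow = -4*valve_cmd + 27.
Substituting into the mix_ratio equation gives mix_ratio = 4*valve_cmd - 21.
Substituting into the error equation gives error = -12*valve_cmd + 63.
settling becomes -40*valve_cmd + 187.
Solve -40*valve_cmd + 187 = -173: valve_cmd = (-173 - 187) / -40 = 9.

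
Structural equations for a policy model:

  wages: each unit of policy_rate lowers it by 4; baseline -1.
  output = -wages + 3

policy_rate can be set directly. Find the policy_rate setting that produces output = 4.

Substituting into the output equation gives output = 4*policy_rate + 4.
Solve 4*policy_rate + 4 = 4: policy_rate = (4 - 4) / 4 = 0.

policy_rate = 0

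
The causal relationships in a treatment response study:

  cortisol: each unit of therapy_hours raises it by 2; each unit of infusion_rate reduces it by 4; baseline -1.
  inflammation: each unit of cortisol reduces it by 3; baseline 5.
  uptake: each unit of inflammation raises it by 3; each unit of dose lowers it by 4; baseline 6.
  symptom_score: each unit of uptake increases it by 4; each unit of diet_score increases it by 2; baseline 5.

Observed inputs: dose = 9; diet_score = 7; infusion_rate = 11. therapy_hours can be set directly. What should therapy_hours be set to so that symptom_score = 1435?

Substituting into the cortisol equation gives cortisol = 2*therapy_hours - 45.
So inflammation = -6*therapy_hours + 140.
Substituting into the uptake equation gives uptake = -18*therapy_hours + 390.
So symptom_score = -72*therapy_hours + 1579.
Solve -72*therapy_hours + 1579 = 1435: therapy_hours = (1435 - 1579) / -72 = 2.

therapy_hours = 2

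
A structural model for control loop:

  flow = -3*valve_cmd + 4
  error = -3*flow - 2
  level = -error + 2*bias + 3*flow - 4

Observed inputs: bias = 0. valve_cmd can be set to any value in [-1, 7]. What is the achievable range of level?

Substituting into the error equation gives error = 9*valve_cmd - 14.
This gives level = -18*valve_cmd + 22.
Linear in valve_cmd, so extremes are at the endpoints: valve_cmd = -1 gives level = 40; valve_cmd = 7 gives level = -104.

-104 to 40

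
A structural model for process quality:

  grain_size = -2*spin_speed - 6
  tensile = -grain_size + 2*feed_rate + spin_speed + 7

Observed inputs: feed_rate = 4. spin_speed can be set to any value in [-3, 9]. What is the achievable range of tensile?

Substituting into the tensile equation gives tensile = 3*spin_speed + 21.
Linear in spin_speed, so extremes are at the endpoints: spin_speed = -3 gives tensile = 12; spin_speed = 9 gives tensile = 48.

12 to 48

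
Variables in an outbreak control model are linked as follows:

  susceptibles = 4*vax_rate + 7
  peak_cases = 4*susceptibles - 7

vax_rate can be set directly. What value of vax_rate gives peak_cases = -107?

Substituting into the peak_cases equation gives peak_cases = 16*vax_rate + 21.
Solve 16*vax_rate + 21 = -107: vax_rate = (-107 - 21) / 16 = -8.

vax_rate = -8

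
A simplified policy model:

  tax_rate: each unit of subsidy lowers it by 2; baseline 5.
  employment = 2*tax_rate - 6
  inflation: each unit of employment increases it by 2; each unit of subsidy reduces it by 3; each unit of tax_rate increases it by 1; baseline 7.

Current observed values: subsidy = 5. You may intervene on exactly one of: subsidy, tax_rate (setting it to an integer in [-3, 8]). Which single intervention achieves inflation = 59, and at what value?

Intervening on subsidy: with other inputs at their observed values, inflation = -13*subsidy + 20. Solving for 59 gives subsidy = -3, within [-3, 8].
Intervening on tax_rate: inflation = 5*tax_rate - 20. Reaching 59 requires tax_rate = 79/5, not an integer.

set subsidy = -3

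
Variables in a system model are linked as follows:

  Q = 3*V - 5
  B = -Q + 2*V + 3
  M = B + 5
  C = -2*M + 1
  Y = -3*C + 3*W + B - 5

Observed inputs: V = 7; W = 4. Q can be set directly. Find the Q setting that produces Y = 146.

Q = 1

Intervening on Q fixes its value directly, overriding its dependence on V.
Substituting into the B equation gives B = -Q + 17.
This gives M = -Q + 22.
This gives C = 2*Q - 43.
Substituting into the Y equation gives Y = -7*Q + 153.
Solve -7*Q + 153 = 146: Q = (146 - 153) / -7 = 1.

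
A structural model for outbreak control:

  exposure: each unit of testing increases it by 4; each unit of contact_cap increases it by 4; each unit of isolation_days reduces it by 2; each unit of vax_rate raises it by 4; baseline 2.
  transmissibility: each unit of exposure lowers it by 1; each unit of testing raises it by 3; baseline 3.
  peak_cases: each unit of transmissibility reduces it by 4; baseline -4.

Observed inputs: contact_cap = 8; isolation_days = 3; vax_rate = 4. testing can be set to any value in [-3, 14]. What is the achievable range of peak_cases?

Substituting into the exposure equation gives exposure = 4*testing + 44.
This gives transmissibility = -testing - 41.
Substituting into the peak_cases equation gives peak_cases = 4*testing + 160.
Linear in testing, so extremes are at the endpoints: testing = -3 gives peak_cases = 148; testing = 14 gives peak_cases = 216.

148 to 216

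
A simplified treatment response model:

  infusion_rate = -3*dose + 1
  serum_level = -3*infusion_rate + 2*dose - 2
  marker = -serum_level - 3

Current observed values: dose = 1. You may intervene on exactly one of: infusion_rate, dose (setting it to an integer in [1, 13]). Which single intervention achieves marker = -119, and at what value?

Intervening on infusion_rate: marker = 3*infusion_rate - 3. Reaching -119 requires infusion_rate = -116/3, not an integer.
Intervening on dose: with other inputs at their observed values, marker = -11*dose + 2. Solving for -119 gives dose = 11, within [1, 13].

set dose = 11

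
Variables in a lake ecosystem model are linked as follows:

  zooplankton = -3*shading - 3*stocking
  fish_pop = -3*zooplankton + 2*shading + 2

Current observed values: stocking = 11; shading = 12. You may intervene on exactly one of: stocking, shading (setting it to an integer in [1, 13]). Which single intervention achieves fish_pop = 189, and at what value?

Intervening on stocking: fish_pop = 9*stocking + 134. Reaching 189 requires stocking = 55/9, not an integer.
Intervening on shading: with other inputs at their observed values, fish_pop = 11*shading + 101. Solving for 189 gives shading = 8, within [1, 13].

set shading = 8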